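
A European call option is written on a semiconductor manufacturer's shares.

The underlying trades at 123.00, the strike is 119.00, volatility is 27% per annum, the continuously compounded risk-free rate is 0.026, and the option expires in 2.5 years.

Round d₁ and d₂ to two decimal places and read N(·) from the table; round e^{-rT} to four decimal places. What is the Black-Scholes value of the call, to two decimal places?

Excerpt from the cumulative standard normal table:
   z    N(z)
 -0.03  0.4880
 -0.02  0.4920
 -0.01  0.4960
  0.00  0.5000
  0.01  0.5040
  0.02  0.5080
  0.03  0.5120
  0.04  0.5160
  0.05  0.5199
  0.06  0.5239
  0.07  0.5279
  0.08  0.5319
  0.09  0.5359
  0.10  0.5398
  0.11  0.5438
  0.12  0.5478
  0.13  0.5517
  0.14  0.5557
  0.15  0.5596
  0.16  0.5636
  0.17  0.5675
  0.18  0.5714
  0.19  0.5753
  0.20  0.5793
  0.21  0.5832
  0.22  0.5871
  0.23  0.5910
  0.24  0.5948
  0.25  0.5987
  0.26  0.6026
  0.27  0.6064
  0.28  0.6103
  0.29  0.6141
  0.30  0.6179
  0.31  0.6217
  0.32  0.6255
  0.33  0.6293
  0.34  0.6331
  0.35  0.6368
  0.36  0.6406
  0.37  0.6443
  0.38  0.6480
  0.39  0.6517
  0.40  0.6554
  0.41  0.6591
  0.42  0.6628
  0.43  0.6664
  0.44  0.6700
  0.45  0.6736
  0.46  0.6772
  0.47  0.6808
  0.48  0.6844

25.76

σ√T = 0.27 × 1.5811 = 0.4269
d₁ = [ln(123/119) + (0.026 + 0.27²/2)·2.5] / 0.4269 = [0.0331 + 0.1561] / 0.4269 = 0.4432 ≈ 0.44
d₂ = d₁ − σ√T = 0.4432 − 0.4269 = 0.0162 ≈ 0.02
e^(−rT) = e^(−0.026·2.5) = 0.9371
C = 123·N(0.44) − 119·0.9371·N(0.02) = 123·0.6700 − 119·0.9371·0.5080 = 82.4100 − 56.6496 = 25.7604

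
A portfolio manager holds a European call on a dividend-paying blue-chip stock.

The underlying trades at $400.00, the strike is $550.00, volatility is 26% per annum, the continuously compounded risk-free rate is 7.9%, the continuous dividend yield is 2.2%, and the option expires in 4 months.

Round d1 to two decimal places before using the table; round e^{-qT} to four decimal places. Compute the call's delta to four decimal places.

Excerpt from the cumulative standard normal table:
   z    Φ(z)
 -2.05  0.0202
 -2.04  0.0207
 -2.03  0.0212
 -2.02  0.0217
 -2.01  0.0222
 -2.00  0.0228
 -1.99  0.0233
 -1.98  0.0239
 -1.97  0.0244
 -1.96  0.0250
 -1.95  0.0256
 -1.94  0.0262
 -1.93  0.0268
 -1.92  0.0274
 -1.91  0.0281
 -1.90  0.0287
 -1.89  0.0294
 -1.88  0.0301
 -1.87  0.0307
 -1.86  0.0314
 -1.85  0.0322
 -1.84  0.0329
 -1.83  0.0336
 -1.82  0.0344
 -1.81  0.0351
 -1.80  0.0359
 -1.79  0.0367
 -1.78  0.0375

0.0272

T = 0.3333;  σ√T = 0.1501
d₁ = [ln(400/550) + (0.079 − 0.022 + 0.26²/2)·0.3333] / 0.1501 = [-0.3185 + 0.0303] / 0.1501 = -1.9198 ⇒ -1.92
N(d₁) = N(-1.92) = 0.0274
Δ_call = exp(−qT)·N(d₁) = 0.9927·0.0274 = 0.0272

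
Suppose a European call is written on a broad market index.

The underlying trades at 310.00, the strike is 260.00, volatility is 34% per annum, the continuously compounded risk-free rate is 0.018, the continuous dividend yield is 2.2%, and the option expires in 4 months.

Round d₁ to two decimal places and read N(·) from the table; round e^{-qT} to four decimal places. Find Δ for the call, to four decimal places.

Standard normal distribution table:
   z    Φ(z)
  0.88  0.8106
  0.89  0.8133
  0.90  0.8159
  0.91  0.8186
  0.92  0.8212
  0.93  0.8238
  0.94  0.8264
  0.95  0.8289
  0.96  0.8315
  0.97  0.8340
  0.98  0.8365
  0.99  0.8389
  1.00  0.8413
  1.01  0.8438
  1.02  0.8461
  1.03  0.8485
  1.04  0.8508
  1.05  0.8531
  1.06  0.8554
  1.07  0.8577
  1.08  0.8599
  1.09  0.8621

T = 0.3333;  σ√T = 0.1963
d₁ = [ln(310/260) + (0.018 − 0.022 + 0.34²/2)·0.3333] / 0.1963 = [0.1759 + 0.0179] / 0.1963 = 0.9874 ≈ 0.99
N(d₁) = N(0.99) = 0.8389
Δ_call = exp(−qT)·N(d₁) = 0.9927·0.8389 = 0.8328

0.8328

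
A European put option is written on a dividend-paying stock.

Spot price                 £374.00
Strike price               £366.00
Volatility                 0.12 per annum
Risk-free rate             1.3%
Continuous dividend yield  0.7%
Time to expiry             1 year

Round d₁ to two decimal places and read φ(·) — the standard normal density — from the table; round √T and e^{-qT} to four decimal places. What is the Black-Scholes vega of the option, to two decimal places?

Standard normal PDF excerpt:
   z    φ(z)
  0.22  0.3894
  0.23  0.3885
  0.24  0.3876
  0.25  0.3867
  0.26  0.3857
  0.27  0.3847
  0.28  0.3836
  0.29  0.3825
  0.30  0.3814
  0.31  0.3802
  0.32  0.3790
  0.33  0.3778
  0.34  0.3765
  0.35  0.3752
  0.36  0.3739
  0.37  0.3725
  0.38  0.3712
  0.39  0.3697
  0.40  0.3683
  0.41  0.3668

σ√T = 0.12·√1 = 0.1200
ln(S/K) + (r − q + σ²/2)T = ln(374/366) + (0.013 − 0.007 + 0.12²/2)·1 = 0.0216 + 0.0132 = 0.0348
d₁ = 0.0348 / 0.1200 = 0.2902 → 0.29
√T = √1 = 1.0000
φ(d₁) = φ(0.29) = 0.3825
e^(−qT) = e^(−0.007·1) = 0.9930
vega = S·e^(−qT)·φ(d₁)·√T = 374·0.9930·0.3825·1.0000 = 142.0536

142.05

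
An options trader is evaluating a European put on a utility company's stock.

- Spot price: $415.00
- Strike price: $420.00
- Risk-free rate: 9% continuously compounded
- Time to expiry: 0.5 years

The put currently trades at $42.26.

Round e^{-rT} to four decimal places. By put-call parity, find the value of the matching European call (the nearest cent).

e^(−rT) = e^(−0.09·0.5) = 0.9560
Put-call parity: C − P = S − K·e^(−rT) = 415 − 420·0.9560 = 415 − 401.5200 = 13.4800
C = P + (C − P) = 42.26 + (13.4800) = 55.7400

$55.74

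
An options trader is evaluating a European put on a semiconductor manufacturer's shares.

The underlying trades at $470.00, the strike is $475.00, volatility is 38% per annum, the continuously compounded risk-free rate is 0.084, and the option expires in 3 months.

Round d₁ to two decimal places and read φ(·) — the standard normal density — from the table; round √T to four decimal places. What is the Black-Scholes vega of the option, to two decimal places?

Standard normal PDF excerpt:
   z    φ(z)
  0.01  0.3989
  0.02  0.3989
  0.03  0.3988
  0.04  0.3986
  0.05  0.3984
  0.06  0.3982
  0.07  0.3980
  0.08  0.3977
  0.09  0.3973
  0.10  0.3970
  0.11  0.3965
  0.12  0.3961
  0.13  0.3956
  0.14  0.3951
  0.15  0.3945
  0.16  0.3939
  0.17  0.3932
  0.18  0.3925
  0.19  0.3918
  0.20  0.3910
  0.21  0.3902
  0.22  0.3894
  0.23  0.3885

T = 0.25;  σ√T = 0.1900
d₁ = [ln(470/475) + (0.084 + 0.38²/2)·0.25] / 0.1900 = [-0.0106 + 0.0391] / 0.1900 = 0.1498 which rounds to 0.15
√T = √0.25 = 0.5000
φ(d₁) = φ(0.15) = 0.3945
vega = S·φ(d₁)·√T = 470·0.3945·0.5000 = 92.7075
(Call and put vega coincide under Black-Scholes.)

92.71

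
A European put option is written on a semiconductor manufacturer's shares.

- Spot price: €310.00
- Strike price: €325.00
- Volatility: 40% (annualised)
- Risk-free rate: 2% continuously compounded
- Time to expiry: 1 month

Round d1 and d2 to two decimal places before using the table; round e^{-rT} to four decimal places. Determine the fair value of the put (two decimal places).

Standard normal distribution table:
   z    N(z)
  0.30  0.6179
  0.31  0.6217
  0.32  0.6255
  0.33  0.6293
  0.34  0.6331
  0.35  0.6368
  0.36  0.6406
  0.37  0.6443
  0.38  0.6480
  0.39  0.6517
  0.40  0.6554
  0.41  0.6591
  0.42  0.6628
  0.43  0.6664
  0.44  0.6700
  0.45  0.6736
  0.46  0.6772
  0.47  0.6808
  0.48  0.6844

T = 0.08333;  σ√T = 0.1155
d₁ = [ln(310/325) + (0.02 + ½·0.4²)·0.08333] / (σ√T) = (-0.0473 + 0.0083) / 0.1155 = -0.3371 → -0.34
d₂ = -0.3371 − 0.1155 = -0.4525 → -0.45
exp(−rT) = exp(−0.02·0.08333) = 0.9983
N(−d₂) = N(0.45) = 0.6736;  N(−d₁) = N(0.34) = 0.6331
P = 325·0.9983·0.6736 − 310·0.6331 = 218.5478 − 196.2610 = 22.2868

€22.29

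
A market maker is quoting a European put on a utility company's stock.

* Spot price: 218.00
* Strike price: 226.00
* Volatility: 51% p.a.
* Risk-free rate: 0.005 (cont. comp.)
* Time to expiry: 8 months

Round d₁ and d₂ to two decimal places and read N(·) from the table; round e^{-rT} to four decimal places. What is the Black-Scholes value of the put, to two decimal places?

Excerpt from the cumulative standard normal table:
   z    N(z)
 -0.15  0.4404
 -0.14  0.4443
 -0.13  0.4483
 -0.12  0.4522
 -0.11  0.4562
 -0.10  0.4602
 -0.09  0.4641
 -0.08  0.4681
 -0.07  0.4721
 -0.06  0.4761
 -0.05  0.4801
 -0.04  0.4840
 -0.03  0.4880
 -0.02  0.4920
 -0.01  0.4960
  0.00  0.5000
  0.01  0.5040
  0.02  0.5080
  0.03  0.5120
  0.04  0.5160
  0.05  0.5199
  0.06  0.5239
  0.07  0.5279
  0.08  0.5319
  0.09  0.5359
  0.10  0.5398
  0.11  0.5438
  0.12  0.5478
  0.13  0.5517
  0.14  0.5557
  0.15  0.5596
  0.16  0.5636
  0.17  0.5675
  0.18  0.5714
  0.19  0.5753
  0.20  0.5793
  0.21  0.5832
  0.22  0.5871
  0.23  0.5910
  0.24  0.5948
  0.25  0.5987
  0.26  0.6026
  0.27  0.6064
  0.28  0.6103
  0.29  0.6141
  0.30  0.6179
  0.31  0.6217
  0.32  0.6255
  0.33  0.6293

σ√T = 0.51 × 0.8165 = 0.4164
ln(S/K) + (r + σ²/2)T = ln(218/226) + (0.005 + 0.51²/2)·0.6667 = -0.0360 + 0.0900 = 0.0540
d₁ = 0.0540 / 0.4164 = 0.1297 ≈ 0.13
d₂ = d₁ − σ√T = 0.1297 − 0.4164 = -0.2868 ≈ -0.29
e^(−rT) = e^(−0.005·0.6667) = 0.9967
P = 226·0.9967·N(0.29) − 218·N(-0.13) = 226·0.9967·0.6141 − 218·0.4483 = 138.3286 − 97.7294 = 40.5992

40.60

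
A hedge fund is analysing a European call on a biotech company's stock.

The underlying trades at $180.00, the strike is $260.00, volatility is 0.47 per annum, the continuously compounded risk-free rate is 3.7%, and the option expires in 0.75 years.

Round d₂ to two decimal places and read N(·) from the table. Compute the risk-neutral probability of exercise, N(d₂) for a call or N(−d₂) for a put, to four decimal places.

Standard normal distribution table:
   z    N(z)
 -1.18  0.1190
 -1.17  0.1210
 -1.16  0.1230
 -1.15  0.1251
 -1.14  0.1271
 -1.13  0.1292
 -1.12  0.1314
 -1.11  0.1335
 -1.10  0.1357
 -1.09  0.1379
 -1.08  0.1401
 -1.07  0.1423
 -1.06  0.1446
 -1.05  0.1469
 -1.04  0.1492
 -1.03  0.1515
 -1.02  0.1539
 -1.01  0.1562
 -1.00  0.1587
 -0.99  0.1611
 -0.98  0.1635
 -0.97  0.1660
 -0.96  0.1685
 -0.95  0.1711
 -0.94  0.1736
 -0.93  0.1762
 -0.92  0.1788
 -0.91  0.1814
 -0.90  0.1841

T = 0.75;  σ√T = 0.4070
d₁ = [ln(180/260) + (0.037 + 0.47²/2)·0.75] / 0.4070 = [-0.3677 + 0.1106] / 0.4070 = -0.6317 ⇒ -0.63
d₂ = d₁ − σ√T = -0.6317 − 0.4070 = -1.0388 ⇒ -1.04
Pr(exercise) under Q = N(d₂) = 0.1492

0.1492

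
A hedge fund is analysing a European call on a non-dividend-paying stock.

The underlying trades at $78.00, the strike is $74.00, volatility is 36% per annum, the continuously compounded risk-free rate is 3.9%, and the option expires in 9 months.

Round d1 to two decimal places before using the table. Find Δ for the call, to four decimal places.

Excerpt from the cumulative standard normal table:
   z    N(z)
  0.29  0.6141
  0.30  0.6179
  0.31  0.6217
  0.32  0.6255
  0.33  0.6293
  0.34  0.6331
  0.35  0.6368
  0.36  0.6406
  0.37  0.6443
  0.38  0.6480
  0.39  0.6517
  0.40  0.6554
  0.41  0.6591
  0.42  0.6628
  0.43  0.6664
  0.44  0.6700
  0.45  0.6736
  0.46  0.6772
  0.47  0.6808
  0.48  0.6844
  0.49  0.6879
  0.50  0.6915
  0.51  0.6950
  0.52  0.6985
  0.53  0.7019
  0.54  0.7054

σ√T = 0.36 × 0.8660 = 0.3118
d₁ = [ln(78/74) + (0.039 + 0.36²/2)·0.75] / 0.3118 = [0.0526 + 0.0779] / 0.3118 = 0.4186 ⇒ 0.42
N(d₁) = N(0.42) = 0.6628
Δ_call = N(d₁) = 0.6628

0.6628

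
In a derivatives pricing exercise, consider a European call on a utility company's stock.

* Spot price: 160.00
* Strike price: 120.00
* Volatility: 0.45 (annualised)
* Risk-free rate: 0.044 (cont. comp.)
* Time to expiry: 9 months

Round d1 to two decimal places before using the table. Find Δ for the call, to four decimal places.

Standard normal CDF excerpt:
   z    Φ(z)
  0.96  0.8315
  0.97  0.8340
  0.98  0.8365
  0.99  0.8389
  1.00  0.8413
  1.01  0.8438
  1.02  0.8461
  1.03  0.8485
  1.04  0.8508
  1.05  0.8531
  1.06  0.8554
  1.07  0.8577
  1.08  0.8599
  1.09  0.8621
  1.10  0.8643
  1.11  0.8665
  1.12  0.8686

σ√T = 0.45 × 0.8660 = 0.3897
d₁ = [ln(160/120) + (0.044 + 0.45²/2)·0.75] / 0.3897 = [0.2877 + 0.1089] / 0.3897 = 1.0177 ⇒ 1.02
N(d₁) = N(1.02) = 0.8461
Δ_call = N(d₁) = 0.8461

0.8461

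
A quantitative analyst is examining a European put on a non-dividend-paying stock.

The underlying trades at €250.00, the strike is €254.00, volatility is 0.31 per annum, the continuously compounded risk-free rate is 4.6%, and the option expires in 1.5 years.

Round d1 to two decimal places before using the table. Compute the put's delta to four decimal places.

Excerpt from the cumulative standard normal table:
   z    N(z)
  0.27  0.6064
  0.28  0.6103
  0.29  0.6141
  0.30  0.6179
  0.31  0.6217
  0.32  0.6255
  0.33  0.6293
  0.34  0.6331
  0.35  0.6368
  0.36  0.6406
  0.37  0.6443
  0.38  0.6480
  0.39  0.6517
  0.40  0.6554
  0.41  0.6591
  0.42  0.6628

-0.3707

T = 1.5;  σ√T = 0.3797
d₁ = [ln(250/254) + (0.046 + 0.31²/2)·1.5] / 0.3797 = [-0.0159 + 0.1411] / 0.3797 = 0.3298 which rounds to 0.33
N(d₁) = N(0.33) = 0.6293
Δ_put = N(d₁) − 1 = 0.6293 − 1 = -0.3707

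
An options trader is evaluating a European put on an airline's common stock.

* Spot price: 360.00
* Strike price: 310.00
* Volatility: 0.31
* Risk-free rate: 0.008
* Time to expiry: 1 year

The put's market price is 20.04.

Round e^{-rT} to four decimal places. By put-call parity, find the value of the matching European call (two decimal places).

e^(−rT) = e^(−0.008·1) = 0.9920
Put-call parity: C − P = S − K·e^(−rT) = 360 − 310·0.9920 = 360 − 307.5200 = 52.4800
C = P + (C − P) = 20.04 + (52.4800) = 72.5200

72.52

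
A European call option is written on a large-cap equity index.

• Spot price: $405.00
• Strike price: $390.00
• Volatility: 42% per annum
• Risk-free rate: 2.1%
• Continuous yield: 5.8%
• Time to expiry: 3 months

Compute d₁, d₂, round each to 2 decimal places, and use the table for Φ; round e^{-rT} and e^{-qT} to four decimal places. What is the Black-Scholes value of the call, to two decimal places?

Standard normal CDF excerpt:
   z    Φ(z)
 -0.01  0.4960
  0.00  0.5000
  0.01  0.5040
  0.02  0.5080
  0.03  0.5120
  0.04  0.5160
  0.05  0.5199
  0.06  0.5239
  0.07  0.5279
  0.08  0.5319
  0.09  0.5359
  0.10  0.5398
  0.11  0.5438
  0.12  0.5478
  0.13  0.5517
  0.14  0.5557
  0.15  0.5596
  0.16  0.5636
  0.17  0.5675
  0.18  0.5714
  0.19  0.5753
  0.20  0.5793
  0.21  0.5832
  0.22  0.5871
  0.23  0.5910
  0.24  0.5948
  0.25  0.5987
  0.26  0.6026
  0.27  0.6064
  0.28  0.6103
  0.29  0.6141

σ√T = 0.42 × 0.5000 = 0.2100
d₁ = [ln(405/390) + (0.021 − 0.058 + ½·0.42²)·0.25] / (σ√T) = (0.0377 + 0.0128) / 0.2100 = 0.2407 ≈ 0.24
d₂ = 0.2407 − 0.2100 = 0.0307 ≈ 0.03
e^(−qT) = e^(−0.058·0.25) = 0.9856;  e^(−rT) = e^(−0.021·0.25) = 0.9948
N(d₁) = N(0.24) = 0.5948;  N(d₂) = N(0.03) = 0.5120
C = 405·0.9856·0.5948 − 390·0.9948·0.5120 = 237.4251 − 198.6417 = 38.7835

$38.78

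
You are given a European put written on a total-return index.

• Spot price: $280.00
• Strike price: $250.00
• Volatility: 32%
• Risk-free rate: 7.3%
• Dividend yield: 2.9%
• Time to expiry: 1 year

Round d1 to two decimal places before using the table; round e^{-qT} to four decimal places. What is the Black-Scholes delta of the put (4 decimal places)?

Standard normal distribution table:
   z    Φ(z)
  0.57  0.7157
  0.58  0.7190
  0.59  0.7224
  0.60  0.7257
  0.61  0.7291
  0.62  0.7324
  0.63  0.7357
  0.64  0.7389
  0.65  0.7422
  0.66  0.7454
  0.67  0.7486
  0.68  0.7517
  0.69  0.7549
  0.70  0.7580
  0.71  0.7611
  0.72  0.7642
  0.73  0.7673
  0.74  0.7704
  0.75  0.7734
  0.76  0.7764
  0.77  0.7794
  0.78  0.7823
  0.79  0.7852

-0.2504

σ√T = 0.32 × 1.0000 = 0.3200
d₁ = [ln(280/250) + (0.073 − 0.029 + 0.32²/2)·1] / 0.3200 = [0.1133 + 0.0952] / 0.3200 = 0.6517 ⇒ 0.65
N(d₁) = N(0.65) = 0.7422
Δ_put = exp(−qT)·(N(d₁) − 1) = 0.9714·(0.7422 − 1) = -0.2504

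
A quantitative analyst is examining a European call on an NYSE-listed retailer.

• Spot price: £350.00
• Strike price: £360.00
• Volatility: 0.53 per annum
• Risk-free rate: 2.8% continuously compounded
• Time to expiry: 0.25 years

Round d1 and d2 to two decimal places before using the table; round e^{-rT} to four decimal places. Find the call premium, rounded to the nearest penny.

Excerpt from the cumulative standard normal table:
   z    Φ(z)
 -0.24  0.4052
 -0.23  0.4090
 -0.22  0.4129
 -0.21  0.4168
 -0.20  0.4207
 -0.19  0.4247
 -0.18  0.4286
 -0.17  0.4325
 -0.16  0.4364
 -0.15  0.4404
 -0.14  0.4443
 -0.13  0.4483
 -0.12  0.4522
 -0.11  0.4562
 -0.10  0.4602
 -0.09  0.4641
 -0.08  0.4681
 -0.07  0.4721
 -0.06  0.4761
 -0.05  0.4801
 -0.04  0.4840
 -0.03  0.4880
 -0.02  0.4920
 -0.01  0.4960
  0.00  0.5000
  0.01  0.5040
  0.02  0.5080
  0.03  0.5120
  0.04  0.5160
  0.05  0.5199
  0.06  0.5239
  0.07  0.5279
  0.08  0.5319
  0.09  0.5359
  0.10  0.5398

σ√T = 0.53·√0.25 = 0.2650
d₁ = [ln(350/360) + (0.028 + 0.53²/2)·0.25] / 0.2650 = [-0.0282 + 0.0421] / 0.2650 = 0.0526 → 0.05
d₂ = d₁ − σ√T = 0.0526 − 0.2650 = -0.2124 → -0.21
exp(−rT) = exp(−0.028·0.25) = 0.9930
C = 350·N(0.05) − 360·0.9930·N(-0.21) = 350·0.5199 − 360·0.9930·0.4168 = 181.9650 − 148.9977 = 32.9673

£32.97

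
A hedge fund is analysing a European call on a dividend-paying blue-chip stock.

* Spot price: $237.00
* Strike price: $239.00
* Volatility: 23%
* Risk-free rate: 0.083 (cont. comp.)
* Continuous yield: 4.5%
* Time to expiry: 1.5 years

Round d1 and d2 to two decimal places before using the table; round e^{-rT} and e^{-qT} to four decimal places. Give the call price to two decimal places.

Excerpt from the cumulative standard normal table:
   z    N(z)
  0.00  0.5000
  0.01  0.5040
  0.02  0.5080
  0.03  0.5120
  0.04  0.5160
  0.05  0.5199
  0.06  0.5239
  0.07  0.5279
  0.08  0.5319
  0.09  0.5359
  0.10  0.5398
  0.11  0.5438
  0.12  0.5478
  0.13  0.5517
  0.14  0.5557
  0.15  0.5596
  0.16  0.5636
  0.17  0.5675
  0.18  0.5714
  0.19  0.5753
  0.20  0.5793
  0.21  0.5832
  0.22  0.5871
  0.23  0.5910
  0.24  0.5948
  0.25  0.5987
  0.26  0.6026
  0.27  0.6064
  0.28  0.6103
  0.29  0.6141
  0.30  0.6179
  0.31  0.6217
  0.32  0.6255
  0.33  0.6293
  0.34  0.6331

$29.68

σ√T = 0.23·√1.5 = 0.2817
d₁ = [ln(237/239) + (0.083 − 0.045 + 0.23²/2)·1.5] / 0.2817 = [-0.0084 + 0.0967] / 0.2817 = 0.3134 → 0.31
d₂ = d₁ − σ√T = 0.3134 − 0.2817 = 0.0317 → 0.03
exp(−qT) = exp(−0.045·1.5) = 0.9347;  exp(−rT) = exp(−0.083·1.5) = 0.8829
N(d₁) = N(0.31) = 0.6217;  N(d₂) = N(0.03) = 0.5120
C = 237·0.9347·0.6217 − 239·0.8829·0.5120 = 137.7214 − 108.0387 = 29.6827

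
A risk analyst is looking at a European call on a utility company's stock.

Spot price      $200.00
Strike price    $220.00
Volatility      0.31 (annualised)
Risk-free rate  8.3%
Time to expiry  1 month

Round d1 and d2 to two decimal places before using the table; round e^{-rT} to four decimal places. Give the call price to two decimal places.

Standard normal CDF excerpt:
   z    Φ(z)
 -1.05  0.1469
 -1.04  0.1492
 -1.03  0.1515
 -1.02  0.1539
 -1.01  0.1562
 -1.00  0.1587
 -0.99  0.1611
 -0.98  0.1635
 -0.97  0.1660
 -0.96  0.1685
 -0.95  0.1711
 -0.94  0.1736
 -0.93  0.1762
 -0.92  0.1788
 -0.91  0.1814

T = 0.08333;  σ√T = 0.0895
ln(S/K) + (r + σ²/2)T = ln(200/220) + (0.083 + 0.31²/2)·0.08333 = -0.0953 + 0.0109 = -0.0844
d₁ = -0.0844 / 0.0895 = -0.9430 → -0.94
d₂ = d₁ − σ√T = -0.9430 − 0.0895 = -1.0325 → -1.03
exp(−rT) = exp(−0.083·0.08333) = 0.9931
C = 200·N(-0.94) − 220·0.9931·N(-1.03) = 200·0.1736 − 220·0.9931·0.1515 = 34.7200 − 33.1000 = 1.6200

$1.62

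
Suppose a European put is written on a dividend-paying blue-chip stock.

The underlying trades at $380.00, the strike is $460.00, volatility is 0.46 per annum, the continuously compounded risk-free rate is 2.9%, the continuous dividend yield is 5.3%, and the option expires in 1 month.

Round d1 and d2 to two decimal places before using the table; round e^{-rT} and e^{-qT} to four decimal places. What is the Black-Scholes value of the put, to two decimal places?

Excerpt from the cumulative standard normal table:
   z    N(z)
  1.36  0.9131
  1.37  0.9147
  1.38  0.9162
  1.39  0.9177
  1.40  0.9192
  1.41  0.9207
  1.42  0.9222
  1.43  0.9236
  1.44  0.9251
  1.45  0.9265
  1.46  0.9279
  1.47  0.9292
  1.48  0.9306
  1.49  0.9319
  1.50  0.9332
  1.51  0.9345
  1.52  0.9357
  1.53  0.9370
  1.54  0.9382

T = 0.08333;  σ√T = 0.1328
d₁ = [ln(380/460) + (0.029 − 0.053 + ½·0.46²)·0.08333] / (σ√T) = (-0.1911 + 0.0068) / 0.1328 = -1.3874 ≈ -1.39
d₂ = -1.3874 − 0.1328 = -1.5202 ≈ -1.52
exp(−qT) = exp(−0.053·0.08333) = 0.9956;  exp(−rT) = exp(−0.029·0.08333) = 0.9976
N(−d₂) = N(1.52) = 0.9357;  N(−d₁) = N(1.39) = 0.9177
P = 460·0.9976·0.9357 − 380·0.9956·0.9177 = 429.3890 − 347.1916 = 82.1974

$82.20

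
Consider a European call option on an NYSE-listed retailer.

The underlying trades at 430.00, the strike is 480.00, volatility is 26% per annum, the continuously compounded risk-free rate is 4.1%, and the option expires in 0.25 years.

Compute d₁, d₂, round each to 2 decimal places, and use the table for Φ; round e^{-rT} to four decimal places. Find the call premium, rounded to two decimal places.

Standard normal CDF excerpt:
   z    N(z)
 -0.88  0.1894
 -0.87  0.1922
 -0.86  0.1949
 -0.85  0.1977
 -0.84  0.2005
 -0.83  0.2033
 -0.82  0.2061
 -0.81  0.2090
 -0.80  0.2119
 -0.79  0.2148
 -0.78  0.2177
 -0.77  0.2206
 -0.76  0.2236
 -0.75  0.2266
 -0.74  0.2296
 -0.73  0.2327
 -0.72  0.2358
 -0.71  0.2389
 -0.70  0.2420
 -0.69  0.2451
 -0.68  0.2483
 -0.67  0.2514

7.47

T = 0.25;  σ√T = 0.1300
d₁ = [ln(430/480) + (0.041 + 0.26²/2)·0.25] / 0.1300 = [-0.1100 + 0.0187] / 0.1300 = -0.7023 which rounds to -0.70
d₂ = d₁ − σ√T = -0.7023 − 0.1300 = -0.8323 which rounds to -0.83
e^(−rT) = e^(−0.041·0.25) = 0.9898
N(d₁) = N(-0.70) = 0.2420;  N(d₂) = N(-0.83) = 0.2033
C = 430·0.2420 − 480·0.9898·0.2033 = 104.0600 − 96.5886 = 7.4714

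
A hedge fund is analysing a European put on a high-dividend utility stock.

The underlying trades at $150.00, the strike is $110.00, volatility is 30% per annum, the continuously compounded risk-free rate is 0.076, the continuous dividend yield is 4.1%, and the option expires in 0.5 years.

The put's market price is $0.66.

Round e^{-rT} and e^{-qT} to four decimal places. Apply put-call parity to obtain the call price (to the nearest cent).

e^(−qT) = e^(−0.041·0.5) = 0.9797;  e^(−rT) = e^(−0.076·0.5) = 0.9627
Put-call parity: C − P = S·e^(−qT) − K·e^(−rT) = 150·0.9797 − 110·0.9627 = 146.9550 − 105.8970 = 41.0580
C = P + (C − P) = 0.66 + (41.0580) = 41.7180

$41.72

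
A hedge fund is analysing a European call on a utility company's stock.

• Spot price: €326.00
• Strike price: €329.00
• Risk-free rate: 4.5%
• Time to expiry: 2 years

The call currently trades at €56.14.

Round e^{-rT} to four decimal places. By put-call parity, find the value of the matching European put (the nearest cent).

e^(−rT) = e^(−0.045·2) = 0.9139
Put-call parity: C − P = S − K·e^(−rT) = 326 − 329·0.9139 = 326 − 300.6731 = 25.3269
P = C − (C − P) = 56.14 − (25.3269) = 30.8131

€30.81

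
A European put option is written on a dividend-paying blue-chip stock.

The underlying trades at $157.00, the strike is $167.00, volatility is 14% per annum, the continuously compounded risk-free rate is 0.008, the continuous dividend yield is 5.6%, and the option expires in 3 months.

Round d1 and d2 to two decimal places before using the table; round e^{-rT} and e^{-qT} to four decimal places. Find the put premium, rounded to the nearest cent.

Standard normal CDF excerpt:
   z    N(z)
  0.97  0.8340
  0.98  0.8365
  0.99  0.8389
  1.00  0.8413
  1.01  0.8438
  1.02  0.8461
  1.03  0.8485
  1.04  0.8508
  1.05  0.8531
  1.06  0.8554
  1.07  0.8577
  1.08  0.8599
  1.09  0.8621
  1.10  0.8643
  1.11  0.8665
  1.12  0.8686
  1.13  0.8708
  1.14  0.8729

T = 0.25;  σ√T = 0.0700
d₁ = [ln(157/167) + (0.008 − 0.056 + 0.14²/2)·0.25] / 0.0700 = [-0.0617 − 0.0095] / 0.0700 = -1.0185 ≈ -1.02
d₂ = d₁ − σ√T = -1.0185 − 0.0700 = -1.0885 ≈ -1.09
exp(−qT) = exp(−0.056·0.25) = 0.9861;  exp(−rT) = exp(−0.008·0.25) = 0.9980
N(−d₂) = N(1.09) = 0.8621;  N(−d₁) = N(1.02) = 0.8461
P = 167·0.9980·0.8621 − 157·0.9861·0.8461 = 143.6828 − 130.9913 = 12.6915

$12.69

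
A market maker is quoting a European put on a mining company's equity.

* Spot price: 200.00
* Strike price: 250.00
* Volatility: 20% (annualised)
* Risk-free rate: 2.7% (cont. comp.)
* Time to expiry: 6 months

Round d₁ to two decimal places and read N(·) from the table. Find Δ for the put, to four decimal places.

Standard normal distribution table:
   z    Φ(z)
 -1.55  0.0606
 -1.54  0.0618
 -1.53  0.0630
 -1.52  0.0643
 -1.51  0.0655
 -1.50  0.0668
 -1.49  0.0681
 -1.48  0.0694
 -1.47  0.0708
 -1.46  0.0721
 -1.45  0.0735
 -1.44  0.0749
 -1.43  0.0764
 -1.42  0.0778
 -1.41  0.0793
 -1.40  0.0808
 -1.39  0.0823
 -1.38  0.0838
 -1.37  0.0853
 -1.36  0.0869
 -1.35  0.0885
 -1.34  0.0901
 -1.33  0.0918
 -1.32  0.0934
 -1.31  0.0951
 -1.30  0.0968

σ√T = 0.2 × 0.7071 = 0.1414
d₁ = [ln(200/250) + (0.027 + 0.2²/2)·0.5] / 0.1414 = [-0.2231 + 0.0235] / 0.1414 = -1.4117 ⇒ -1.41
N(d₁) = N(-1.41) = 0.0793
Δ_put = N(d₁) − 1 = 0.0793 − 1 = -0.9207

-0.9207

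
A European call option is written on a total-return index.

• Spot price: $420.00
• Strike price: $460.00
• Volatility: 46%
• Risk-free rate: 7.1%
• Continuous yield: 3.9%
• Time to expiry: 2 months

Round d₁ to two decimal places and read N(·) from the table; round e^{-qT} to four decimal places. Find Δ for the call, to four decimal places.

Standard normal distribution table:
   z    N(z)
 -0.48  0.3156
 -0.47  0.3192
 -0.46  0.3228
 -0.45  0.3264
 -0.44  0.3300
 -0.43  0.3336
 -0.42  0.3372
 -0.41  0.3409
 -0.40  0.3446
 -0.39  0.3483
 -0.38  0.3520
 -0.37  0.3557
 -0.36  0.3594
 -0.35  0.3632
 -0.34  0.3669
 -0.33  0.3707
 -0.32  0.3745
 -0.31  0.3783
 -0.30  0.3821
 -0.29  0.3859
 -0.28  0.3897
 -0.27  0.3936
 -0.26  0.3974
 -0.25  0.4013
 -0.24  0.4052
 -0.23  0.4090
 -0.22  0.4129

σ√T = 0.46 × 0.4082 = 0.1878
ln(S/K) + (r − q + σ²/2)T = ln(420/460) + (0.071 − 0.039 + 0.46²/2)·0.1667 = -0.0910 + 0.0230 = -0.0680
d₁ = -0.0680 / 0.1878 = -0.3621 ≈ -0.36
N(d₁) = N(-0.36) = 0.3594
Δ_call = exp(−qT)·N(d₁) = 0.9935·0.3594 = 0.3571

0.3571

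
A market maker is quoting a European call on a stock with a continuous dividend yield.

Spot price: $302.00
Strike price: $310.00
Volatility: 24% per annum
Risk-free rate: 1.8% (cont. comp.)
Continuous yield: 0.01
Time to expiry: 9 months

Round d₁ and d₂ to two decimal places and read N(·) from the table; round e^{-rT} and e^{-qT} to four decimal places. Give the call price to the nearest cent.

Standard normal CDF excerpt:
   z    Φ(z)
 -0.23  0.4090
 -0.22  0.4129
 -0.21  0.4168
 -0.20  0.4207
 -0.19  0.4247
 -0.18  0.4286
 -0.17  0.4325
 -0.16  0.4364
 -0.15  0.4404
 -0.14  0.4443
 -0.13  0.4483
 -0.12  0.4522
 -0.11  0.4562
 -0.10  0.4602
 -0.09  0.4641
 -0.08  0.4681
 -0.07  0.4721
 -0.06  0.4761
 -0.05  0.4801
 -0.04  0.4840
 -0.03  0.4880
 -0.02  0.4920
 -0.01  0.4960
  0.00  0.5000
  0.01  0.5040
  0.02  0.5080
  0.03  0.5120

$22.40

σ√T = 0.24 × 0.8660 = 0.2078
d₁ = [ln(302/310) + (0.018 − 0.01 + 0.24²/2)·0.75] / 0.2078 = [-0.0261 + 0.0276] / 0.2078 = 0.0070 ≈ 0.01
d₂ = d₁ − σ√T = 0.0070 − 0.2078 = -0.2008 ≈ -0.20
e^(−qT) = e^(−0.01·0.75) = 0.9925;  e^(−rT) = e^(−0.018·0.75) = 0.9866
C = 302·0.9925·N(0.01) − 310·0.9866·N(-0.20) = 302·0.9925·0.5040 − 310·0.9866·0.4207 = 151.0664 − 128.6694 = 22.3970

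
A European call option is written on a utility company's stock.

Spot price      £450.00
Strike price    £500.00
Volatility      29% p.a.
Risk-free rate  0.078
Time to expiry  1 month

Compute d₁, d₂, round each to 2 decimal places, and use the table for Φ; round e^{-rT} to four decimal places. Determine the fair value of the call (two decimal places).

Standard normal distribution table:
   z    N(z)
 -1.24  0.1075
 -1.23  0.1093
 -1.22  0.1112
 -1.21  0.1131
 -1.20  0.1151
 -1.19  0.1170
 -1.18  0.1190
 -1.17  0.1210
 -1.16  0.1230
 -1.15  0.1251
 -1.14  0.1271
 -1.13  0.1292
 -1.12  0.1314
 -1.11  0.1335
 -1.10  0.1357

T = 0.08333;  σ√T = 0.0837
d₁ = [ln(450/500) + (0.078 + 0.29²/2)·0.08333] / 0.0837 = [-0.1054 + 0.0100] / 0.0837 = -1.1390 → -1.14
d₂ = d₁ − σ√T = -1.1390 − 0.0837 = -1.2228 → -1.22
e^(−rT) = e^(−0.078·0.08333) = 0.9935
N(d₁) = N(-1.14) = 0.1271;  N(d₂) = N(-1.22) = 0.1112
C = 450·0.1271 − 500·0.9935·0.1112 = 57.1950 − 55.2386 = 1.9564

£1.96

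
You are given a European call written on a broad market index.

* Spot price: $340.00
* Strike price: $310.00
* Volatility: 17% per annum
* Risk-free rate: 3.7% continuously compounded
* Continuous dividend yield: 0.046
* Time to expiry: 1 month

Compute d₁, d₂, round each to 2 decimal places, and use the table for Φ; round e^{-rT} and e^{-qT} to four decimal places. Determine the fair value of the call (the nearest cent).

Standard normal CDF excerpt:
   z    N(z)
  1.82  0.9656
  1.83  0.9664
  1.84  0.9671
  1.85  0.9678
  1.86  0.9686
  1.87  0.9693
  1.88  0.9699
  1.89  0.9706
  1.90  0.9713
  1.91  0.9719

T = 0.08333;  σ√T = 0.0491
d₁ = [ln(340/310) + (0.037 − 0.046 + 0.17²/2)·0.08333] / 0.0491 = [0.0924 + 0.0005] / 0.0491 = 1.8916 which rounds to 1.89
d₂ = d₁ − σ√T = 1.8916 − 0.0491 = 1.8425 which rounds to 1.84
exp(−qT) = exp(−0.046·0.08333) = 0.9962;  exp(−rT) = exp(−0.037·0.08333) = 0.9969
C = 340·0.9962·N(1.89) − 310·0.9969·N(1.84) = 340·0.9962·0.9706 − 310·0.9969·0.9671 = 328.7500 − 298.8716 = 29.8784

$29.88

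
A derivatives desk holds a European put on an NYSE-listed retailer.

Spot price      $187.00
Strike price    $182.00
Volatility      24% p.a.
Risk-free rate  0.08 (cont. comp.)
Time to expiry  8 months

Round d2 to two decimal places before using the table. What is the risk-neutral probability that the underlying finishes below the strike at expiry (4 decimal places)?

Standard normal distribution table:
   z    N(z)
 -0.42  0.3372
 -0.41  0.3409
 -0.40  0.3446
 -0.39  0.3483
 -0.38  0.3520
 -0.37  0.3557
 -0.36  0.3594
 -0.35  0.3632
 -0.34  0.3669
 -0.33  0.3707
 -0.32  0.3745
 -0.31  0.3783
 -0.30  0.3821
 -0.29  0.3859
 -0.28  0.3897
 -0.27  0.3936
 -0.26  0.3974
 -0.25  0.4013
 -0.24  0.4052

σ√T = 0.24 × 0.8165 = 0.1960
d₁ = [ln(187/182) + (0.08 + 0.24²/2)·0.6667] / 0.1960 = [0.0271 + 0.0725] / 0.1960 = 0.5084 which rounds to 0.51
d₂ = d₁ − σ√T = 0.5084 − 0.1960 = 0.3125 which rounds to 0.31
Pr(exercise) under Q = N(−d₂) = N(-0.31) = 0.3783

0.3783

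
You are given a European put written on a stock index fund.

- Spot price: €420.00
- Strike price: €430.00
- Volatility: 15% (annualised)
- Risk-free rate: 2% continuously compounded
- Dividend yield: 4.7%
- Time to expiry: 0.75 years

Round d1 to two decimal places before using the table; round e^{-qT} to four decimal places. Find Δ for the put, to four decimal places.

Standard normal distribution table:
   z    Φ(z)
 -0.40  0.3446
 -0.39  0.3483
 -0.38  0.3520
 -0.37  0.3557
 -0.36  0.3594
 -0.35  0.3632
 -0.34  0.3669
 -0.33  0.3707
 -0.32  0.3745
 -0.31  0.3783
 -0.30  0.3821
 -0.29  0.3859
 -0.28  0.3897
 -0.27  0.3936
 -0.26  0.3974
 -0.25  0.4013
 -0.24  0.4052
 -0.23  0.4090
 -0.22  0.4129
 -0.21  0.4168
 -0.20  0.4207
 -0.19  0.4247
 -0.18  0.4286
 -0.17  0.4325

-0.5854

T = 0.75;  σ√T = 0.1299
d₁ = [ln(420/430) + (0.02 − 0.047 + 0.15²/2)·0.75] / 0.1299 = [-0.0235 − 0.0118] / 0.1299 = -0.2721 ⇒ -0.27
N(d₁) = N(-0.27) = 0.3936
Δ_put = e^(−qT)·(N(d₁) − 1) = 0.9654·(0.3936 − 1) = -0.5854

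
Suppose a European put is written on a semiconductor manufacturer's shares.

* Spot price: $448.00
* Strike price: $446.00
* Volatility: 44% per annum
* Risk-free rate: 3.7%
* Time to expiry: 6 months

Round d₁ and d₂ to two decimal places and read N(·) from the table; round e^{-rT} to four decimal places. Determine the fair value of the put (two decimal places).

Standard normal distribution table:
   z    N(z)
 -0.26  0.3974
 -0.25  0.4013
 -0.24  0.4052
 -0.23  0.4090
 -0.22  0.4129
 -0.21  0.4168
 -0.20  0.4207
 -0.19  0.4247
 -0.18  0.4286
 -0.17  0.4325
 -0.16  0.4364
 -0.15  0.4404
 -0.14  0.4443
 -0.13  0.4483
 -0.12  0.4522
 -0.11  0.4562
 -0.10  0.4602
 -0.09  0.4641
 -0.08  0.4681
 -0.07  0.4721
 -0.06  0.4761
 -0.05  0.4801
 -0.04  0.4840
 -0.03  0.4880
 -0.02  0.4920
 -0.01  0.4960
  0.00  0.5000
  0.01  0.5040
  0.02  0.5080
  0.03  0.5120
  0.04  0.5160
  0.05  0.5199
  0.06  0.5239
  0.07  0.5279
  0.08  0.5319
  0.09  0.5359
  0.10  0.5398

$49.65

σ√T = 0.44·√0.5 = 0.3111
ln(S/K) + (r + σ²/2)T = ln(448/446) + (0.037 + 0.44²/2)·0.5 = 0.0045 + 0.0669 = 0.0714
d₁ = 0.0714 / 0.3111 = 0.2294 ≈ 0.23
d₂ = d₁ − σ√T = 0.2294 − 0.3111 = -0.0817 ≈ -0.08
exp(−rT) = exp(−0.037·0.5) = 0.9817
P = 446·0.9817·N(0.08) − 448·N(-0.23) = 446·0.9817·0.5319 − 448·0.4090 = 232.8861 − 183.2320 = 49.6541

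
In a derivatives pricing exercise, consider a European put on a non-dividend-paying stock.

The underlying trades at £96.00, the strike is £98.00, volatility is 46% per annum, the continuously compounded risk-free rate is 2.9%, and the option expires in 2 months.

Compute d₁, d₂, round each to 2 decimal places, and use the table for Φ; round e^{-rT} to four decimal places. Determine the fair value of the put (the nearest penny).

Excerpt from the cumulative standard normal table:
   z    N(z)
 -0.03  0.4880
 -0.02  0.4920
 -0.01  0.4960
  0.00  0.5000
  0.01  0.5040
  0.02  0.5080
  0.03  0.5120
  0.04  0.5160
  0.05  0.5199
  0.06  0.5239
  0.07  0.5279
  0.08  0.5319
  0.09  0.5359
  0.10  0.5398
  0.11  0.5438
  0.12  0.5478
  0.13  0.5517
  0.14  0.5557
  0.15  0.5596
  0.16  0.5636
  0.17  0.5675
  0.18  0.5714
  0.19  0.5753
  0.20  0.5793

T = 0.1667;  σ√T = 0.1878
ln(S/K) + (r + σ²/2)T = ln(96/98) + (0.029 + 0.46²/2)·0.1667 = -0.0206 + 0.0225 = 0.0018
d₁ = 0.0018 / 0.1878 = 0.0098 → 0.01
d₂ = d₁ − σ√T = 0.0098 − 0.1878 = -0.1780 → -0.18
exp(−rT) = exp(−0.029·0.1667) = 0.9952
N(−d₂) = N(0.18) = 0.5714;  N(−d₁) = N(-0.01) = 0.4960
P = 98·0.9952·0.5714 − 96·0.4960 = 55.7284 − 47.6160 = 8.1124

£8.11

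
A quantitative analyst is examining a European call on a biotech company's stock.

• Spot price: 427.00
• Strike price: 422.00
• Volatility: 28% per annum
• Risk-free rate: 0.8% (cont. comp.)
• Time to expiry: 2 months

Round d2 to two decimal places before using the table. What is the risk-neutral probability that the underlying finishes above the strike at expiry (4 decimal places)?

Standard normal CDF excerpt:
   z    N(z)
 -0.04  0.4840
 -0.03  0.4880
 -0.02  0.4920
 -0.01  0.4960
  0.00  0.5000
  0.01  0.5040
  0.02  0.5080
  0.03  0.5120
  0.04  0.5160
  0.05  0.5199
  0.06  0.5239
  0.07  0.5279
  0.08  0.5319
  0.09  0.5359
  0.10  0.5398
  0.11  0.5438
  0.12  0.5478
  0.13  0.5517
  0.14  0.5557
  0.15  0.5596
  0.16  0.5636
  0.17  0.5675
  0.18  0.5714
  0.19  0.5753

T = 0.1667;  σ√T = 0.1143
d₁ = [ln(427/422) + (0.008 + 0.28²/2)·0.1667] / 0.1143 = [0.0118 + 0.0079] / 0.1143 = 0.1719 ⇒ 0.17
d₂ = d₁ − σ√T = 0.1719 − 0.1143 = 0.0576 ⇒ 0.06
Risk-neutral Pr[S_T > K] = N(d₂) = N(0.06) = 0.5239

0.5239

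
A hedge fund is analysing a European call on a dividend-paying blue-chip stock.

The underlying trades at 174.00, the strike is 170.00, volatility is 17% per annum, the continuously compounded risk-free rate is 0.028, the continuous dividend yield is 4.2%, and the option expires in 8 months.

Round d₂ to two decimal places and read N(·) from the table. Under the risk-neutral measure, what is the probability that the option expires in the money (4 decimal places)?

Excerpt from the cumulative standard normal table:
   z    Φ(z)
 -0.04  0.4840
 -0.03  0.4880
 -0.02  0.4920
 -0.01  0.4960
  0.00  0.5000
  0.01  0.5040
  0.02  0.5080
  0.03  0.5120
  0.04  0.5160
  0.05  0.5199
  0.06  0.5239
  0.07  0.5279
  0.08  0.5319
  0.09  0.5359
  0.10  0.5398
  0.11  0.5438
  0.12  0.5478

0.5120

σ√T = 0.17·√0.6667 = 0.1388
d₁ = [ln(174/170) + (0.028 − 0.042 + 0.17²/2)·0.6667] / 0.1388 = [0.0233 + 0.0003] / 0.1388 = 0.1697 → 0.17
d₂ = d₁ − σ√T = 0.1697 − 0.1388 = 0.0309 → 0.03
Pr(exercise) under Q = N(d₂) = 0.5120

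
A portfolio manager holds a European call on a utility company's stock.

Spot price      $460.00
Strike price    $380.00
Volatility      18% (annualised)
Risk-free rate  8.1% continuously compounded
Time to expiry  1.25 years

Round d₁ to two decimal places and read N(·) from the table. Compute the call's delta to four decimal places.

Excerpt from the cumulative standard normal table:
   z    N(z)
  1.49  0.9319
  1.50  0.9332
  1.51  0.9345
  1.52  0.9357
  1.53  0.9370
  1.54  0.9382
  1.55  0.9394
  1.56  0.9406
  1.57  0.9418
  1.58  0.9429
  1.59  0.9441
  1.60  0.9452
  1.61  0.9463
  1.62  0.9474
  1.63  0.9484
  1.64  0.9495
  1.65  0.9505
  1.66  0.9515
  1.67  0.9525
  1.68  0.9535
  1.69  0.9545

σ√T = 0.18 × 1.1180 = 0.2012
d₁ = [ln(460/380) + (0.081 + 0.18²/2)·1.25] / 0.2012 = [0.1911 + 0.1215] / 0.2012 = 1.5531 ≈ 1.55
N(d₁) = N(1.55) = 0.9394
Δ_call = N(d₁) = 0.9394

0.9394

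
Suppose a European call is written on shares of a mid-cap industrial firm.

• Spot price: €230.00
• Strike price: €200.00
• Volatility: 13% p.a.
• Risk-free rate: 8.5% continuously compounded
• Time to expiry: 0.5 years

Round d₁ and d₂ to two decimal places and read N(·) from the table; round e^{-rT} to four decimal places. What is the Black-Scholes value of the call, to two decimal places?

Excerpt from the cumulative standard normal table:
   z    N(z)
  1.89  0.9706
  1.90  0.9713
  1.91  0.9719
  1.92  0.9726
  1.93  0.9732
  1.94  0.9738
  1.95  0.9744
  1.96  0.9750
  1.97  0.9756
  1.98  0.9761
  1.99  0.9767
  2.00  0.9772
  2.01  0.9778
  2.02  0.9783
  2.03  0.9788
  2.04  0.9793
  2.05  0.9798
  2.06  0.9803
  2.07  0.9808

σ√T = 0.13 × 0.7071 = 0.0919
d₁ = [ln(230/200) + (0.085 + ½·0.13²)·0.5] / (σ√T) = (0.1398 + 0.0467) / 0.0919 = 2.0287 ≈ 2.03
d₂ = 2.0287 − 0.0919 = 1.9368 ≈ 1.94
e^(−rT) = e^(−0.085·0.5) = 0.9584
C = 230·N(2.03) − 200·0.9584·N(1.94) = 230·0.9788 − 200·0.9584·0.9738 = 225.1240 − 186.6580 = 38.4660

€38.47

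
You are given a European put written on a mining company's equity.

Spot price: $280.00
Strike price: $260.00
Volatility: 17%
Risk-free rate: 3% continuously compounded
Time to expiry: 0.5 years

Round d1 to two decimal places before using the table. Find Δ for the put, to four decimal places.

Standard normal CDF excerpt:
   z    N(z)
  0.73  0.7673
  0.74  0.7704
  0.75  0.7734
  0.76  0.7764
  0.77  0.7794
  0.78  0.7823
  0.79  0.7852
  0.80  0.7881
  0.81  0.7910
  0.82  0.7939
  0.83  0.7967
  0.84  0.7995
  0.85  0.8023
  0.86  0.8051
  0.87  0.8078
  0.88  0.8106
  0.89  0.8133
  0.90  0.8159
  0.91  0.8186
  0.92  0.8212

σ√T = 0.17 × 0.7071 = 0.1202
d₁ = [ln(280/260) + (0.03 + ½·0.17²)·0.5] / (σ√T) = (0.0741 + 0.0222) / 0.1202 = 0.8014 ⇒ 0.80
N(d₁) = N(0.80) = 0.7881
Δ_put = N(d₁) − 1 = 0.7881 − 1 = -0.2119

-0.2119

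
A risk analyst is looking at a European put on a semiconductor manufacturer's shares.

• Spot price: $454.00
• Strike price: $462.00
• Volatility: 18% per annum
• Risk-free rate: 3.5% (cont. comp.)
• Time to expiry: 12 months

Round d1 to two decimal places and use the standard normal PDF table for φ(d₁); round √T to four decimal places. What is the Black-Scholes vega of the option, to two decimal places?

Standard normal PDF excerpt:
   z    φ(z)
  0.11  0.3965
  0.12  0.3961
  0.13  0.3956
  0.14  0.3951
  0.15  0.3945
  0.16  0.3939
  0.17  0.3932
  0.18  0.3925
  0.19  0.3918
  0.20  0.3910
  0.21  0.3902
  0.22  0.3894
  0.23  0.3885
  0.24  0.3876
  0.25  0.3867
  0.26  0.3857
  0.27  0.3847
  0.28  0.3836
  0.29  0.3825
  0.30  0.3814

σ√T = 0.18·√1 = 0.1800
d₁ = [ln(454/462) + (0.035 + 0.18²/2)·1] / 0.1800 = [-0.0175 + 0.0512] / 0.1800 = 0.1874 → 0.19
√T = √1 = 1.0000
φ(d₁) = φ(0.19) = 0.3918
vega = S·φ(d₁)·√T = 454·0.3918·1.0000 = 177.8772

177.88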